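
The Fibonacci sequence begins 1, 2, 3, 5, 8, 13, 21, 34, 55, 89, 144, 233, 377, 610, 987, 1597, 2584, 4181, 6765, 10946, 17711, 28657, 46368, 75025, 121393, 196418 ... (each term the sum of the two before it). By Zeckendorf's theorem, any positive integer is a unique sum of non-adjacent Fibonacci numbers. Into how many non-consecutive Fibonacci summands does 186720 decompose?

take 121393 (≤ 186720); 186720 − 121393 = 65327
take 46368 (≤ 65327); 65327 − 46368 = 18959
take 17711 (≤ 18959); 18959 − 17711 = 1248
take 987 (≤ 1248); 1248 − 987 = 261
take 233 (≤ 261); 261 − 233 = 28
take 21 (≤ 28); 28 − 21 = 7
take 5 (≤ 7); 7 − 5 = 2
take 2 (≤ 2); 2 − 2 = 0
186720 = 121393 + 46368 + 17711 + 987 + 233 + 21 + 5 + 2, which has 8 terms.

8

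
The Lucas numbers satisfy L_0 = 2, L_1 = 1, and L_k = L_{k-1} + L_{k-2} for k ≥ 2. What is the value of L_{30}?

Iterating the recurrence up to L_{24} = 103682 and L_{23} = 64079:
L_{25} = L_{24} + L_{23} = 103682 + 64079 = 167761
L_{26} = L_{25} + L_{24} = 167761 + 103682 = 271443
L_{27} = L_{26} + L_{25} = 271443 + 167761 = 439204
L_{28} = L_{27} + L_{26} = 439204 + 271443 = 710647
L_{29} = L_{28} + L_{27} = 710647 + 439204 = 1149851
L_{30} = L_{29} + L_{28} = 1149851 + 710647 = 1860498

1860498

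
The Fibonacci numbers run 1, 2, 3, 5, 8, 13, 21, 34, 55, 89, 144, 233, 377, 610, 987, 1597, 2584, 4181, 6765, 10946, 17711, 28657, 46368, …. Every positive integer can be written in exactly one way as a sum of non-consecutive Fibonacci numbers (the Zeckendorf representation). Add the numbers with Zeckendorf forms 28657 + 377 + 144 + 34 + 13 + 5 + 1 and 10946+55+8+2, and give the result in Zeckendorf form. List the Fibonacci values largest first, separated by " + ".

The two numbers are 29231 and 11011, so their sum is 40242.
40242: greatest Fibonacci not exceeding it is 28657, leaving 11585
11585: greatest Fibonacci not exceeding it is 10946, leaving 639
639: greatest Fibonacci not exceeding it is 610, leaving 29
29: greatest Fibonacci not exceeding it is 21, leaving 8
8: greatest Fibonacci not exceeding it is 8, leaving 0

28657 + 10946 + 610 + 21 + 8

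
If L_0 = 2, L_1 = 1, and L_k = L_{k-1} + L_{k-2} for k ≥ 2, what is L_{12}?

Iterating the recurrence up to L_{5} = 11 and L_{4} = 7:
L_{6} = L_{5} + L_{4} = 11 + 7 = 18
L_{7} = L_{6} + L_{5} = 18 + 11 = 29
L_{8} = L_{7} + L_{6} = 29 + 18 = 47
L_{9} = L_{8} + L_{7} = 47 + 29 = 76
L_{10} = L_{9} + L_{8} = 76 + 47 = 123
L_{11} = L_{10} + L_{9} = 123 + 76 = 199
L_{12} = L_{11} + L_{10} = 199 + 123 = 322

322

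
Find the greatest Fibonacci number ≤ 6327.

4181

4181 ≤ 6327 < 6765, so the largest Fibonacci number not exceeding 6327 is 4181.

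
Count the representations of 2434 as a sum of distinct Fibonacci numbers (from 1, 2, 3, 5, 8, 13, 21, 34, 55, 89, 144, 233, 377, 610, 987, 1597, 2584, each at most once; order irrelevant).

12

2434 = 1597+610+144+55+21+5+2 = 1597+610+144+55+13+8+5+2 = 1597+377+233+144+55+21+5+2 = … (9 more), for 12 in all.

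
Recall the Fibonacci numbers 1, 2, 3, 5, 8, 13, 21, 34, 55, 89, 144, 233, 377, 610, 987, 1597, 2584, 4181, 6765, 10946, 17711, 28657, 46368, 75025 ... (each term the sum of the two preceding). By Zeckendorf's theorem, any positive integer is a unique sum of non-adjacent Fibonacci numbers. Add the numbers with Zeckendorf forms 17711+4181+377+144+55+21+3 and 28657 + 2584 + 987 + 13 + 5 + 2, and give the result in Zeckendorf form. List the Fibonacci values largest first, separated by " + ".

The two numbers are 22492 and 32248, so their sum is 54740.
largest Fibonacci ≤ 54740 is 46368; 54740 − 46368 = 8372
largest Fibonacci ≤ 8372 is 6765; 8372 − 6765 = 1607
largest Fibonacci ≤ 1607 is 1597; 1607 − 1597 = 10
largest Fibonacci ≤ 10 is 8; 10 − 8 = 2
largest Fibonacci ≤ 2 is 2; 2 − 2 = 0

46368 + 6765 + 1597 + 8 + 2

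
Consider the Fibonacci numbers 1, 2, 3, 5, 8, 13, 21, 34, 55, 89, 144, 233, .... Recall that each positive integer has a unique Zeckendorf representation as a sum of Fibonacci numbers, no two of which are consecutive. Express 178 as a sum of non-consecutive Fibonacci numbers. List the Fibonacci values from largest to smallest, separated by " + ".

144 + 34

144 ≤ 178 < 233, so take 144; remainder 34
34 ≤ 34 < 55, so take 34; remainder 0
So 178 = 144 + 34, with no two terms consecutive in the sequence.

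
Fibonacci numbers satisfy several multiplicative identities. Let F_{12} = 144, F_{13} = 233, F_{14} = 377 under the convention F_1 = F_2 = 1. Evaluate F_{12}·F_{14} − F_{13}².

144·377 − 233² = 54288 − 54289 = -1. (Cassini's identity: F_{k−1}F_{k+1} − F_k² = (−1)^k.)

-1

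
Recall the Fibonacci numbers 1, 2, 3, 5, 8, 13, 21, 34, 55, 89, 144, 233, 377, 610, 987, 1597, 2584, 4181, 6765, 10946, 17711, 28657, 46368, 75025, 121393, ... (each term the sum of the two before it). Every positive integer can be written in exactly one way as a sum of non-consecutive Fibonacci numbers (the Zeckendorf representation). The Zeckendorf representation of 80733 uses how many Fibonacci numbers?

8

largest Fibonacci ≤ 80733 is 75025; 80733 − 75025 = 5708
largest Fibonacci ≤ 5708 is 4181; 5708 − 4181 = 1527
largest Fibonacci ≤ 1527 is 987; 1527 − 987 = 540
largest Fibonacci ≤ 540 is 377; 540 − 377 = 163
largest Fibonacci ≤ 163 is 144; 163 − 144 = 19
largest Fibonacci ≤ 19 is 13; 19 − 13 = 6
largest Fibonacci ≤ 6 is 5; 6 − 5 = 1
largest Fibonacci ≤ 1 is 1; 1 − 1 = 0
80733 = 75025 + 4181 + 987 + 377 + 144 + 13 + 5 + 1, which has 8 terms.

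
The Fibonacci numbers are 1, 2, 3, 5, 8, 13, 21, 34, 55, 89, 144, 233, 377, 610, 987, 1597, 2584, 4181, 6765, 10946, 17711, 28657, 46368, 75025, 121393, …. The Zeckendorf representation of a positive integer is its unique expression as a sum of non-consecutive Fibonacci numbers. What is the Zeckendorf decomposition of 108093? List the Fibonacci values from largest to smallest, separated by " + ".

75025 + 28657 + 4181 + 144 + 55 + 21 + 8 + 2

75025 ≤ 108093 < 121393, so take 75025; remainder 33068
28657 ≤ 33068 < 46368, so take 28657; remainder 4411
4181 ≤ 4411 < 6765, so take 4181; remainder 230
144 ≤ 230 < 233, so take 144; remainder 86
55 ≤ 86 < 89, so take 55; remainder 31
21 ≤ 31 < 34, so take 21; remainder 10
8 ≤ 10 < 13, so take 8; remainder 2
2 ≤ 2 < 3, so take 2; remainder 0
So 108093 = 75025 + 28657 + 4181 + 144 + 55 + 21 + 8 + 2, with no two terms consecutive in the sequence.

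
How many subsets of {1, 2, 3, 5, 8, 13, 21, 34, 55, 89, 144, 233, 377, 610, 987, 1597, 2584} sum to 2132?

30

2132 = 1597+377+144+13+1 = 1597+377+144+8+5+1 = 1597+377+89+55+13+1 = … (27 more), for 30 in all.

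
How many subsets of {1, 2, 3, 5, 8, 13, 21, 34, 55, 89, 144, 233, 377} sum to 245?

4

Starting from the Zeckendorf form and repeatedly splitting a term F_k into F_{k−1} + F_{k−2} (when neither is already used) reaches every representation.
245 = 233+8+3+1 = 144+89+8+3+1 = 144+55+34+8+3+1 = 144+55+21+13+8+3+1 — 4 representations.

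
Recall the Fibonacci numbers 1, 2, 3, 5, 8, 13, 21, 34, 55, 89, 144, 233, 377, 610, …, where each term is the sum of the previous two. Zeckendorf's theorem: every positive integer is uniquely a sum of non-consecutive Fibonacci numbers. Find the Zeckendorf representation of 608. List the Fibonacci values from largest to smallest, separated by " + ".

Greedily peel off the largest Fibonacci term at each step:
377 ≤ 608 < 610, so take 377; remainder 231
144 ≤ 231 < 233, so take 144; remainder 87
55 ≤ 87 < 89, so take 55; remainder 32
21 ≤ 32 < 34, so take 21; remainder 11
8 ≤ 11 < 13, so take 8; remainder 3
3 ≤ 3 < 5, so take 3; remainder 0
So 608 = 377 + 144 + 55 + 21 + 8 + 3, with no two terms consecutive in the sequence.

377 + 144 + 55 + 21 + 8 + 3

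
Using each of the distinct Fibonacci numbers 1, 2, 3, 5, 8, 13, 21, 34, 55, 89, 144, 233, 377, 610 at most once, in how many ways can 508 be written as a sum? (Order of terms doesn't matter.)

Each representation comes from the Zeckendorf form by replacing some F_k with F_{k−1} + F_{k−2} where possible.
508 = 377+89+34+8 = 377+89+34+5+3 = 377+89+21+13+8 = 233+144+89+34+8 = … (14 more), for 18 in all.

18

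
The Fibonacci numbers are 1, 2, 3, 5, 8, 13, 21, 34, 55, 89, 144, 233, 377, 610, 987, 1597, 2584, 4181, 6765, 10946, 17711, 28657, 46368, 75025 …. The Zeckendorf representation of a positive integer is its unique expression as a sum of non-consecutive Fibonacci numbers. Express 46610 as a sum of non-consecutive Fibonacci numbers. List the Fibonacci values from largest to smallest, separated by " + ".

46368 + 233 + 8 + 1

46610 − 46368 = 242
242 − 233 = 9
9 − 8 = 1
1 − 1 = 0
So 46610 = 46368 + 233 + 8 + 1, with no two terms consecutive in the sequence.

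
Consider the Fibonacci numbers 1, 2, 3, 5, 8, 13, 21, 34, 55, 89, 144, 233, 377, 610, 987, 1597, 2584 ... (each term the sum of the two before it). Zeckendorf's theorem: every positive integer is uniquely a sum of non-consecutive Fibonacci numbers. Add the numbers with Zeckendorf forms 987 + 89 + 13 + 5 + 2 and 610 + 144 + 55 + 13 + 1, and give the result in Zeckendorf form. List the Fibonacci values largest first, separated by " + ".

1597 + 233 + 89

The two numbers are 1096 and 823, so their sum is 1919.
Greedily peel off the largest Fibonacci term at each step:
take 1597 (≤ 1919); 1919 − 1597 = 322
take 233 (≤ 322); 322 − 233 = 89
take 89 (≤ 89); 89 − 89 = 0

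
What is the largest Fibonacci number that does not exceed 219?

144

144 ≤ 219 < 233, so the largest Fibonacci number not exceeding 219 is 144.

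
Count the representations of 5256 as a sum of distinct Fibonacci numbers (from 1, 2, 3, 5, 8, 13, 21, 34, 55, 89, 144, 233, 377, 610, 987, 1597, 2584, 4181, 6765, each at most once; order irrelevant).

5256 = 4181+987+55+21+8+3+1 = 4181+610+377+55+21+8+3+1 = 2584+1597+987+55+21+8+3+1 = 4181+610+233+144+55+21+8+3+1 = … (2 more), for 6 in all.

6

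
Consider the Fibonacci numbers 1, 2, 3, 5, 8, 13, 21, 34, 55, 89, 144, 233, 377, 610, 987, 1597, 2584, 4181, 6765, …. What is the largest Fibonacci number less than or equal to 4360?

4181

4181 ≤ 4360 < 6765, so the largest Fibonacci number not exceeding 4360 is 4181.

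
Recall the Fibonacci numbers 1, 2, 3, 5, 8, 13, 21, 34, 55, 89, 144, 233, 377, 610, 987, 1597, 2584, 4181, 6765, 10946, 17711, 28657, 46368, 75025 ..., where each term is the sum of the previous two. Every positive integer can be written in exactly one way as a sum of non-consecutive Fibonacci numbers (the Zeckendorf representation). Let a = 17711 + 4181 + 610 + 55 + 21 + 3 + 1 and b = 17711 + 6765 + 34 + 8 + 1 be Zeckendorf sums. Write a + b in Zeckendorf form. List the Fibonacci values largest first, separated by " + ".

The two numbers are 22582 and 24519, so their sum is 47101.
Repeatedly subtract the largest Fibonacci number that fits:
47101: greatest Fibonacci not exceeding it is 46368, leaving 733
733: greatest Fibonacci not exceeding it is 610, leaving 123
123: greatest Fibonacci not exceeding it is 89, leaving 34
34: greatest Fibonacci not exceeding it is 34, leaving 0

46368 + 610 + 89 + 34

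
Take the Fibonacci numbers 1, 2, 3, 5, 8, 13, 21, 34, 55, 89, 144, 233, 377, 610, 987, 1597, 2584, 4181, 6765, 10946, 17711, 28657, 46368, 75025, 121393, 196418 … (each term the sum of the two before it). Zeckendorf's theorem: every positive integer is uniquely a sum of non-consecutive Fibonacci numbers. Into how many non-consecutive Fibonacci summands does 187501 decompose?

6

subtract 121393 from 187501: 66108 remains
subtract 46368 from 66108: 19740 remains
subtract 17711 from 19740: 2029 remains
subtract 1597 from 2029: 432 remains
subtract 377 from 432: 55 remains
subtract 55 from 55: 0 remains
187501 = 121393 + 46368 + 17711 + 1597 + 377 + 55, which has 6 terms.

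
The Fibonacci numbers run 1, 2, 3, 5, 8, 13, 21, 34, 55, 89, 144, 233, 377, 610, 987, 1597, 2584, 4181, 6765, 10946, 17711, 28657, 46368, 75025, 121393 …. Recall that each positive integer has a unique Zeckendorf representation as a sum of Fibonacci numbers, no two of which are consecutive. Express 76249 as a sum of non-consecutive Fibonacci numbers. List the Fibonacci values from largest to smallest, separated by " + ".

subtract 75025 from 76249: 1224 remains
subtract 987 from 1224: 237 remains
subtract 233 from 237: 4 remains
subtract 3 from 4: 1 remains
subtract 1 from 1: 0 remains
So 76249 = 75025 + 987 + 233 + 3 + 1, with no two terms consecutive in the sequence.

75025 + 987 + 233 + 3 + 1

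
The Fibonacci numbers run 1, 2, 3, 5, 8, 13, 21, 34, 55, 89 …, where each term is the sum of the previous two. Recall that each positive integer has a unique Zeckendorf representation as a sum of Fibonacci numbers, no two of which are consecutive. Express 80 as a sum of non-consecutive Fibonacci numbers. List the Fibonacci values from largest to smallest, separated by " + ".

Repeatedly subtract the largest Fibonacci number that fits:
80: greatest Fibonacci not exceeding it is 55, leaving 25
25: greatest Fibonacci not exceeding it is 21, leaving 4
4: greatest Fibonacci not exceeding it is 3, leaving 1
1: greatest Fibonacci not exceeding it is 1, leaving 0
So 80 = 55 + 21 + 3 + 1, with no two terms consecutive in the sequence.

55 + 21 + 3 + 1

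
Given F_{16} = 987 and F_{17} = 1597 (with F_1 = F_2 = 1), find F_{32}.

2178309

By the doubling identity F_{2k} = F_k(2F_{k+1} − F_k): F_{32} = 987·(2·1597 − 987) = 987·2207 = 2178309.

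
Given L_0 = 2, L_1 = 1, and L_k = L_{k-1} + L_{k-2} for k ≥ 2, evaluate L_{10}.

123

Iterating the recurrence up to L_{5} = 11 and L_{4} = 7:
L_{6} = L_{5} + L_{4} = 11 + 7 = 18
L_{7} = L_{6} + L_{5} = 18 + 11 = 29
L_{8} = L_{7} + L_{6} = 29 + 18 = 47
L_{9} = L_{8} + L_{7} = 47 + 29 = 76
L_{10} = L_{9} + L_{8} = 76 + 47 = 123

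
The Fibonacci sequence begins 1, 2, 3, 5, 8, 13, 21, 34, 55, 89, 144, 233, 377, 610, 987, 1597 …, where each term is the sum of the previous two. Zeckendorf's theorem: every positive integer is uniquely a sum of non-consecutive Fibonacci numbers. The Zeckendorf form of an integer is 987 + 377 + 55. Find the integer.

1419

987 + 377 + 55 = 1419.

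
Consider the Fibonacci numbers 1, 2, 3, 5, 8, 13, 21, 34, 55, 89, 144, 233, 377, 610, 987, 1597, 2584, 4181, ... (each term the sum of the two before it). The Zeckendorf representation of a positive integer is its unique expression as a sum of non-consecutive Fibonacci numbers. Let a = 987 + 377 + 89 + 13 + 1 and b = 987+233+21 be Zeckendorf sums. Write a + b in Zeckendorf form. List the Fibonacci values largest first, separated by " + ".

The two numbers are 1467 and 1241, so their sum is 2708.
subtract 2584 from 2708: 124 remains
subtract 89 from 124: 35 remains
subtract 34 from 35: 1 remains
subtract 1 from 1: 0 remains

2584 + 89 + 34 + 1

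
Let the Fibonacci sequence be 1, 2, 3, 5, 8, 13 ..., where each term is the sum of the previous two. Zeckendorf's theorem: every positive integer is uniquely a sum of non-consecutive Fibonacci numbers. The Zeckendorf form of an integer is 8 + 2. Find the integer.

8 + 2 = 10.

10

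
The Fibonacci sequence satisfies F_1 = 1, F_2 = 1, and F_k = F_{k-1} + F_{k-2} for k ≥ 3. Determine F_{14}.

377

Iterating the recurrence up to F_{7} = 13 and F_{6} = 8:
F_{8} = F_{7} + F_{6} = 13 + 8 = 21
F_{9} = F_{8} + F_{7} = 21 + 13 = 34
F_{10} = F_{9} + F_{8} = 34 + 21 = 55
F_{11} = F_{10} + F_{9} = 55 + 34 = 89
F_{12} = F_{11} + F_{10} = 89 + 55 = 144
F_{13} = F_{12} + F_{11} = 144 + 89 = 233
F_{14} = F_{13} + F_{12} = 233 + 144 = 377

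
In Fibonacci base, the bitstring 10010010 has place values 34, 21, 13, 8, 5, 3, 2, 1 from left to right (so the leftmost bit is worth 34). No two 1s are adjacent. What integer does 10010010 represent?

Summing the place values of the 1 bits: 34 + 8 + 2 = 44.

44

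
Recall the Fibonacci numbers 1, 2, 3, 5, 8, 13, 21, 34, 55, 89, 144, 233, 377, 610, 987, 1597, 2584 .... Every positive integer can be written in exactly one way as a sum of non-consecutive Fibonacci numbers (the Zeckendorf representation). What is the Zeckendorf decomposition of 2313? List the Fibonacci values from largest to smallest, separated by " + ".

Greedily peel off the largest Fibonacci term at each step:
largest Fibonacci ≤ 2313 is 1597; 2313 − 1597 = 716
largest Fibonacci ≤ 716 is 610; 716 − 610 = 106
largest Fibonacci ≤ 106 is 89; 106 − 89 = 17
largest Fibonacci ≤ 17 is 13; 17 − 13 = 4
largest Fibonacci ≤ 4 is 3; 4 − 3 = 1
largest Fibonacci ≤ 1 is 1; 1 − 1 = 0
So 2313 = 1597 + 610 + 89 + 13 + 3 + 1, with no two terms consecutive in the sequence.

1597 + 610 + 89 + 13 + 3 + 1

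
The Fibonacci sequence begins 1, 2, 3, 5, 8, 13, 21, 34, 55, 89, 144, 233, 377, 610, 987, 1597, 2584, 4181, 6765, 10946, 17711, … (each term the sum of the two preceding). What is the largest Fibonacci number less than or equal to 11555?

10946

10946 ≤ 11555 < 17711, so the largest Fibonacci number not exceeding 11555 is 10946.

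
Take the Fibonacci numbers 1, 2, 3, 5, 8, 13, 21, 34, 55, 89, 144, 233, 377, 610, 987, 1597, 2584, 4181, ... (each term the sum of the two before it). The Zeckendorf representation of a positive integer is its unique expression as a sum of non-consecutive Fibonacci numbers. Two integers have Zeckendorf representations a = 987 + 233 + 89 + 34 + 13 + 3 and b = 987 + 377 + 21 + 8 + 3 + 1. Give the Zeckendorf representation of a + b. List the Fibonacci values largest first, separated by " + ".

2584 + 144 + 21 + 5 + 2

The two numbers are 1359 and 1397, so their sum is 2756.
Repeatedly subtract the largest Fibonacci number that fits:
largest Fibonacci ≤ 2756 is 2584; 2756 − 2584 = 172
largest Fibonacci ≤ 172 is 144; 172 − 144 = 28
largest Fibonacci ≤ 28 is 21; 28 − 21 = 7
largest Fibonacci ≤ 7 is 5; 7 − 5 = 2
largest Fibonacci ≤ 2 is 2; 2 − 2 = 0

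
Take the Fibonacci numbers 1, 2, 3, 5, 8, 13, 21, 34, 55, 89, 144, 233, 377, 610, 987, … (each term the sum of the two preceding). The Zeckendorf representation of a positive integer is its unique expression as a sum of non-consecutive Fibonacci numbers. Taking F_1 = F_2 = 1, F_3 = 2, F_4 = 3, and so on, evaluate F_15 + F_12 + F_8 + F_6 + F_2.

F_15 + F_12 + F_8 + F_6 + F_2 = 610 + 144 + 21 + 8 + 1 = 784.

784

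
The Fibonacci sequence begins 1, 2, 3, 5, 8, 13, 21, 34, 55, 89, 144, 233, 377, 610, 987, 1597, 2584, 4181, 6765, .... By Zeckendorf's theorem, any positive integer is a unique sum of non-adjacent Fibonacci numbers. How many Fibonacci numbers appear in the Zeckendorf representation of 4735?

Repeatedly subtract the largest Fibonacci number that fits:
subtract 4181 from 4735: 554 remains
subtract 377 from 554: 177 remains
subtract 144 from 177: 33 remains
subtract 21 from 33: 12 remains
subtract 8 from 12: 4 remains
subtract 3 from 4: 1 remains
subtract 1 from 1: 0 remains
4735 = 4181 + 377 + 144 + 21 + 8 + 3 + 1, which has 7 terms.

7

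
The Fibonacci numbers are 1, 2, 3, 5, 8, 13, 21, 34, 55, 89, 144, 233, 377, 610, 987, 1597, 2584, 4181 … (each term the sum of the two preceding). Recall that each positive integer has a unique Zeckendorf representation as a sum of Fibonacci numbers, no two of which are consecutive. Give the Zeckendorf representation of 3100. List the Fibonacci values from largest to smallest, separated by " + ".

2584 + 377 + 89 + 34 + 13 + 3

3100 − 2584 = 516
516 − 377 = 139
139 − 89 = 50
50 − 34 = 16
16 − 13 = 3
3 − 3 = 0
So 3100 = 2584 + 377 + 89 + 34 + 13 + 3, with no two terms consecutive in the sequence.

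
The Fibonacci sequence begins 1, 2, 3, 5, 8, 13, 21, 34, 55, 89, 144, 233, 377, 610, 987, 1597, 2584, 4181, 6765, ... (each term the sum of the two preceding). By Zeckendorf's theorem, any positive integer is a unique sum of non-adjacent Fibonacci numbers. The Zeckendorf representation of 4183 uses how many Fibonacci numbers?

Repeatedly subtract the largest Fibonacci number that fits:
4183: greatest Fibonacci not exceeding it is 4181, leaving 2
2: greatest Fibonacci not exceeding it is 2, leaving 0
4183 = 4181 + 2, which has 2 terms.

2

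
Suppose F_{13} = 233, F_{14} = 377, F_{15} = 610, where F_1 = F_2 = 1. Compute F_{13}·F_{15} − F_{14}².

233·610 − 377² = 142130 − 142129 = 1. (Cassini's identity: F_{k−1}F_{k+1} − F_k² = (−1)^k.)

1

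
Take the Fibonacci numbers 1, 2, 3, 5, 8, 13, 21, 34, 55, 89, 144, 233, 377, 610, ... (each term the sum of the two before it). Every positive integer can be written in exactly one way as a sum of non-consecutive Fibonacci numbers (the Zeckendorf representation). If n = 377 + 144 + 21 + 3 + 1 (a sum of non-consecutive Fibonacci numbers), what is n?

377 + 144 + 21 + 3 + 1 = 546.

546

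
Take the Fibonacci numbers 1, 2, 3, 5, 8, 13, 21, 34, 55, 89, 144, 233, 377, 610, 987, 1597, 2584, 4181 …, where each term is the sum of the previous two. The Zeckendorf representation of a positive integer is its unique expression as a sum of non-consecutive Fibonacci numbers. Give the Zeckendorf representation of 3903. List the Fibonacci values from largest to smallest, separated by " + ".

2584 + 987 + 233 + 89 + 8 + 2

largest Fibonacci ≤ 3903 is 2584; 3903 − 2584 = 1319
largest Fibonacci ≤ 1319 is 987; 1319 − 987 = 332
largest Fibonacci ≤ 332 is 233; 332 − 233 = 99
largest Fibonacci ≤ 99 is 89; 99 − 89 = 10
largest Fibonacci ≤ 10 is 8; 10 − 8 = 2
largest Fibonacci ≤ 2 is 2; 2 − 2 = 0
So 3903 = 2584 + 987 + 233 + 89 + 8 + 2, with no two terms consecutive in the sequence.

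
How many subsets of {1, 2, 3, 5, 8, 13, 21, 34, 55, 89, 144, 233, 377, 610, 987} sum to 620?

10

Each representation comes from the Zeckendorf form by replacing some F_k with F_{k−1} + F_{k−2} where possible.
620 = 610+8+2 = 610+5+3+2 = 377+233+8+2 = 377+233+5+3+2 = 377+144+89+8+2 = … (5 more), for 10 in all.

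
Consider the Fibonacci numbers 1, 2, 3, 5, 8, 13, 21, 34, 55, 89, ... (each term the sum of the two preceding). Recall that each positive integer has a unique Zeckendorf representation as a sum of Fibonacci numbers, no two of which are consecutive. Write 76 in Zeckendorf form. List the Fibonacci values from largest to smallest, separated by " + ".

76 − 55 = 21
21 − 21 = 0
So 76 = 55 + 21, with no two terms consecutive in the sequence.

55 + 21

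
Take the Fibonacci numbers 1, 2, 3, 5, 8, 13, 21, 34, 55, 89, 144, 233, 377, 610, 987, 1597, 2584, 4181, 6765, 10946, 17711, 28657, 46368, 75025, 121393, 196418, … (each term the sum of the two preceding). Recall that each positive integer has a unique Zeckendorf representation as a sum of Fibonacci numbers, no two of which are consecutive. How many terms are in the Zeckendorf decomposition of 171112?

Repeatedly subtract the largest Fibonacci number that fits:
121393 ≤ 171112 < 196418, so take 121393; remainder 49719
46368 ≤ 49719 < 75025, so take 46368; remainder 3351
2584 ≤ 3351 < 4181, so take 2584; remainder 767
610 ≤ 767 < 987, so take 610; remainder 157
144 ≤ 157 < 233, so take 144; remainder 13
13 ≤ 13 < 21, so take 13; remainder 0
171112 = 121393 + 46368 + 2584 + 610 + 144 + 13, which has 6 terms.

6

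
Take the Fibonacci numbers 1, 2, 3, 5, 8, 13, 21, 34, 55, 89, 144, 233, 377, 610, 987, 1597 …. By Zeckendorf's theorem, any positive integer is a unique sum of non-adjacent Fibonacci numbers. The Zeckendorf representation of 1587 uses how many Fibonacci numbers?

6

1587: greatest Fibonacci not exceeding it is 987, leaving 600
600: greatest Fibonacci not exceeding it is 377, leaving 223
223: greatest Fibonacci not exceeding it is 144, leaving 79
79: greatest Fibonacci not exceeding it is 55, leaving 24
24: greatest Fibonacci not exceeding it is 21, leaving 3
3: greatest Fibonacci not exceeding it is 3, leaving 0
1587 = 987 + 377 + 144 + 55 + 21 + 3, which has 6 terms.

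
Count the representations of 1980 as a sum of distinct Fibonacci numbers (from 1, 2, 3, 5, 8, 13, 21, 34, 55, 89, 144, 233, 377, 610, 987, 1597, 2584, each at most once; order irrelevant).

Each representation comes from the Zeckendorf form by replacing some F_k with F_{k−1} + F_{k−2} where possible.
1980 = 1597+377+5+1 = 1597+377+3+2+1 = 1597+233+144+5+1 = … (17 more), for 20 in all.

20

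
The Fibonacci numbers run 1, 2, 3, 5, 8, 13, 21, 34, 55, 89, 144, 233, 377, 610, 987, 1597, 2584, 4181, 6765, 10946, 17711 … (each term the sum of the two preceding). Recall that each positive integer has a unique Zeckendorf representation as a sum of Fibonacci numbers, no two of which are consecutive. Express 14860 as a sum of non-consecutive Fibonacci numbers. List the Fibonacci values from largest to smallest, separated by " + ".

Greedily peel off the largest Fibonacci term at each step:
10946 ≤ 14860 < 17711, so take 10946; remainder 3914
2584 ≤ 3914 < 4181, so take 2584; remainder 1330
987 ≤ 1330 < 1597, so take 987; remainder 343
233 ≤ 343 < 377, so take 233; remainder 110
89 ≤ 110 < 144, so take 89; remainder 21
21 ≤ 21 < 34, so take 21; remainder 0
So 14860 = 10946 + 2584 + 987 + 233 + 89 + 21, with no two terms consecutive in the sequence.

10946 + 2584 + 987 + 233 + 89 + 21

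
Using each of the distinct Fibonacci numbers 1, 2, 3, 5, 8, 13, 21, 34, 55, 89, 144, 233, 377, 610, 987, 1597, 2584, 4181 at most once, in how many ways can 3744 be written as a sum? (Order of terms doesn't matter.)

3744 = 2584+987+144+21+8 = 2584+987+144+21+5+3 = 2584+987+89+55+21+8 = 2584+987+144+21+5+2+1 = … (46 more), for 50 in all.

50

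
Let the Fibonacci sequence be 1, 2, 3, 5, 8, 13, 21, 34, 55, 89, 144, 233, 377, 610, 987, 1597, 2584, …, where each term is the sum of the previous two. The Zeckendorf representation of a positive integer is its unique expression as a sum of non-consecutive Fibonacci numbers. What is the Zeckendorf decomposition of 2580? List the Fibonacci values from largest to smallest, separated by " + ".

2580: greatest Fibonacci not exceeding it is 1597, leaving 983
983: greatest Fibonacci not exceeding it is 610, leaving 373
373: greatest Fibonacci not exceeding it is 233, leaving 140
140: greatest Fibonacci not exceeding it is 89, leaving 51
51: greatest Fibonacci not exceeding it is 34, leaving 17
17: greatest Fibonacci not exceeding it is 13, leaving 4
4: greatest Fibonacci not exceeding it is 3, leaving 1
1: greatest Fibonacci not exceeding it is 1, leaving 0
So 2580 = 1597 + 610 + 233 + 89 + 34 + 13 + 3 + 1, with no two terms consecutive in the sequence.

1597 + 610 + 233 + 89 + 34 + 13 + 3 + 1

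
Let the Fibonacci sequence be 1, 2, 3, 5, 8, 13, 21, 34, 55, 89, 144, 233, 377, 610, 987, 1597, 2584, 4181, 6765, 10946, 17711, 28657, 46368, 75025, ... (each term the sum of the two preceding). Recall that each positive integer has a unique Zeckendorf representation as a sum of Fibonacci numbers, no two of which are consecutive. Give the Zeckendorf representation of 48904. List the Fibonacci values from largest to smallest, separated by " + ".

48904 − 46368 = 2536
2536 − 1597 = 939
939 − 610 = 329
329 − 233 = 96
96 − 89 = 7
7 − 5 = 2
2 − 2 = 0
So 48904 = 46368 + 1597 + 610 + 233 + 89 + 5 + 2, with no two terms consecutive in the sequence.

46368 + 1597 + 610 + 233 + 89 + 5 + 2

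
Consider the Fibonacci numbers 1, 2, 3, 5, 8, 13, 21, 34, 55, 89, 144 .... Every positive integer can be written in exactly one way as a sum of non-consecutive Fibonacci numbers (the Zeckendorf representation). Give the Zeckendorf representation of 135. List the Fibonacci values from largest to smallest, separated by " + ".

89 + 34 + 8 + 3 + 1

Greedy algorithm:
subtract 89 from 135: 46 remains
subtract 34 from 46: 12 remains
subtract 8 from 12: 4 remains
subtract 3 from 4: 1 remains
subtract 1 from 1: 0 remains
So 135 = 89 + 34 + 8 + 3 + 1, with no two terms consecutive in the sequence.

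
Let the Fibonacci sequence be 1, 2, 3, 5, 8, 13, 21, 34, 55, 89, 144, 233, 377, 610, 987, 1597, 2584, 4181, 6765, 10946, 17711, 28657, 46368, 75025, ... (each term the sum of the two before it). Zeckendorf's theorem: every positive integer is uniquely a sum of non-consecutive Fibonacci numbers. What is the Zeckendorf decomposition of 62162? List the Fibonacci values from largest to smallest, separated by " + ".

46368 + 10946 + 4181 + 610 + 55 + 2

Repeatedly subtract the largest Fibonacci number that fits:
largest Fibonacci ≤ 62162 is 46368; 62162 − 46368 = 15794
largest Fibonacci ≤ 15794 is 10946; 15794 − 10946 = 4848
largest Fibonacci ≤ 4848 is 4181; 4848 − 4181 = 667
largest Fibonacci ≤ 667 is 610; 667 − 610 = 57
largest Fibonacci ≤ 57 is 55; 57 − 55 = 2
largest Fibonacci ≤ 2 is 2; 2 − 2 = 0
So 62162 = 46368 + 10946 + 4181 + 610 + 55 + 2, with no two terms consecutive in the sequence.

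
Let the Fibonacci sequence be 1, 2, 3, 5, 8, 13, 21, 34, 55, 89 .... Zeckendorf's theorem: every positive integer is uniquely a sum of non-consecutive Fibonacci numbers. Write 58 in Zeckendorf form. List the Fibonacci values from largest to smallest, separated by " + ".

Greedily peel off the largest Fibonacci term at each step:
subtract 55 from 58: 3 remains
subtract 3 from 3: 0 remains
So 58 = 55 + 3, with no two terms consecutive in the sequence.

55 + 3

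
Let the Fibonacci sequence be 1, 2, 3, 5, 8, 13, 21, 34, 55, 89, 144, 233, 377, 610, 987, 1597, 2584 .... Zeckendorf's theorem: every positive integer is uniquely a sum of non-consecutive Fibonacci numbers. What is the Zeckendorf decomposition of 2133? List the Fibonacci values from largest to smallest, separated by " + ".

2133 − 1597 = 536
536 − 377 = 159
159 − 144 = 15
15 − 13 = 2
2 − 2 = 0
So 2133 = 1597 + 377 + 144 + 13 + 2, with no two terms consecutive in the sequence.

1597 + 377 + 144 + 13 + 2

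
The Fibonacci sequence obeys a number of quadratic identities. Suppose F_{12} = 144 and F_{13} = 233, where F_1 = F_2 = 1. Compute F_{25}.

By F_{2k+1} = F_k² + F_{k+1}²: F_{25} = 144² + 233² = 20736 + 54289 = 75025.

75025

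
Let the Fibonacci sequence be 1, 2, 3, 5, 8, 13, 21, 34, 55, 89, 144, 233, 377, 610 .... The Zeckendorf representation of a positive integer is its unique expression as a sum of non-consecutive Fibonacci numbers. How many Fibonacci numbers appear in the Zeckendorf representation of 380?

2

380: greatest Fibonacci not exceeding it is 377, leaving 3
3: greatest Fibonacci not exceeding it is 3, leaving 0
380 = 377 + 3, which has 2 terms.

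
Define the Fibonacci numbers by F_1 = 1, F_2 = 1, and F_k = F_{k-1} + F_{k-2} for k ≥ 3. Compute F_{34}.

Iterating the recurrence up to F_{29} = 514229 and F_{28} = 317811:
F_{30} = F_{29} + F_{28} = 514229 + 317811 = 832040
F_{31} = F_{30} + F_{29} = 832040 + 514229 = 1346269
F_{32} = F_{31} + F_{30} = 1346269 + 832040 = 2178309
F_{33} = F_{32} + F_{31} = 2178309 + 1346269 = 3524578
F_{34} = F_{33} + F_{32} = 3524578 + 2178309 = 5702887

5702887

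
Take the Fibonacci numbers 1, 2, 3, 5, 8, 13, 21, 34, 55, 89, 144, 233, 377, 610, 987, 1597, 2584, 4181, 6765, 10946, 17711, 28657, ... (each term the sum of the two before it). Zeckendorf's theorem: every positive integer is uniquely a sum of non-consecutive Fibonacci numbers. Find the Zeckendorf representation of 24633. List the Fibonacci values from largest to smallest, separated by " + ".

Greedy algorithm:
17711 ≤ 24633 < 28657, so take 17711; remainder 6922
6765 ≤ 6922 < 10946, so take 6765; remainder 157
144 ≤ 157 < 233, so take 144; remainder 13
13 ≤ 13 < 21, so take 13; remainder 0
So 24633 = 17711 + 6765 + 144 + 13, with no two terms consecutive in the sequence.

17711 + 6765 + 144 + 13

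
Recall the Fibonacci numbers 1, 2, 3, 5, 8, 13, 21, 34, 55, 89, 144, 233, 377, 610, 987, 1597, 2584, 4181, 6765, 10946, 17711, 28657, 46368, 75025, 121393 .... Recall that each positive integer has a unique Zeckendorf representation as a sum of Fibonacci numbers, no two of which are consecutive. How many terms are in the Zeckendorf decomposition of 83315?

83315 − 75025 = 8290
8290 − 6765 = 1525
1525 − 987 = 538
538 − 377 = 161
161 − 144 = 17
17 − 13 = 4
4 − 3 = 1
1 − 1 = 0
83315 = 75025 + 6765 + 987 + 377 + 144 + 13 + 3 + 1, which has 8 terms.

8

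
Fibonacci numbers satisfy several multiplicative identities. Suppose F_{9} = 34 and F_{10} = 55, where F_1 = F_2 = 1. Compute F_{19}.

4181

By F_{2k+1} = F_k² + F_{k+1}²: F_{19} = 34² + 55² = 1156 + 3025 = 4181.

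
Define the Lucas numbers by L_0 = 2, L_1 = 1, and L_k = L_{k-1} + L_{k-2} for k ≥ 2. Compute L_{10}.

Iterating the recurrence up to L_{2} = 3 and L_{1} = 1:
L_{3} = L_{2} + L_{1} = 3 + 1 = 4
L_{4} = L_{3} + L_{2} = 4 + 3 = 7
L_{5} = L_{4} + L_{3} = 7 + 4 = 11
L_{6} = L_{5} + L_{4} = 11 + 7 = 18
L_{7} = L_{6} + L_{5} = 18 + 11 = 29
L_{8} = L_{7} + L_{6} = 29 + 18 = 47
L_{9} = L_{8} + L_{7} = 47 + 29 = 76
L_{10} = L_{9} + L_{8} = 76 + 47 = 123

123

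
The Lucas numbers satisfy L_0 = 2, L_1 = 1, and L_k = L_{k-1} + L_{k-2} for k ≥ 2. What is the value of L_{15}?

Iterating the recurrence up to L_{10} = 123 and L_{9} = 76:
L_{11} = L_{10} + L_{9} = 123 + 76 = 199
L_{12} = L_{11} + L_{10} = 199 + 123 = 322
L_{13} = L_{12} + L_{11} = 322 + 199 = 521
L_{14} = L_{13} + L_{12} = 521 + 322 = 843
L_{15} = L_{14} + L_{13} = 843 + 521 = 1364

1364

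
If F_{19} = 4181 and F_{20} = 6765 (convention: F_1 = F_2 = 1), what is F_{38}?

39088169

By the doubling identity F_{2k} = F_k(2F_{k+1} − F_k): F_{38} = 4181·(2·6765 − 4181) = 4181·9349 = 39088169.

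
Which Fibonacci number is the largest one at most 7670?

6765 ≤ 7670 < 10946, so the largest Fibonacci number not exceeding 7670 is 6765.

6765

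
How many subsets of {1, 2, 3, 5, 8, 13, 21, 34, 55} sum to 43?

Each representation comes from the Zeckendorf form by replacing some F_k with F_{k−1} + F_{k−2} where possible.
43 = 34+8+1 = 34+5+3+1 = 21+13+8+1 = 21+13+5+3+1 — 4 representations.

4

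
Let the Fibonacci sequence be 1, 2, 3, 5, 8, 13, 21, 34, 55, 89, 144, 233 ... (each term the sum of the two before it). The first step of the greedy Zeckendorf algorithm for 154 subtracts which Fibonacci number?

144

144 ≤ 154 < 233, so the largest Fibonacci number not exceeding 154 is 144.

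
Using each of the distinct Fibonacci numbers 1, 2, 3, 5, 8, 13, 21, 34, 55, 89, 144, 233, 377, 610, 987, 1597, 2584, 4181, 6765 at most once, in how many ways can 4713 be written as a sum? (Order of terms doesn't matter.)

51

Starting from the Zeckendorf form and repeatedly splitting a term F_k into F_{k−1} + F_{k−2} (when neither is already used) reaches every representation.
4713 = 4181+377+144+8+3 = 4181+377+144+8+2+1 = 4181+377+89+55+8+3 = 4181+377+144+5+3+2+1 = … (47 more), for 51 in all.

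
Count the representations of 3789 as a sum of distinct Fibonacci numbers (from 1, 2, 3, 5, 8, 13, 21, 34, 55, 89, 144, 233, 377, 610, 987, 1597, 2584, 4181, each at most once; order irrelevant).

33

Each representation comes from the Zeckendorf form by replacing some F_k with F_{k−1} + F_{k−2} where possible.
3789 = 2584+987+144+55+13+5+1 = 2584+987+144+55+13+3+2+1 = 2584+987+144+34+21+13+5+1 = … (30 more), for 33 in all.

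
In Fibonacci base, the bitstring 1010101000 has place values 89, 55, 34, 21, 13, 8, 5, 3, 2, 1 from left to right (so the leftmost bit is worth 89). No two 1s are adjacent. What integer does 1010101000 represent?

141

Summing the place values of the 1 bits: 89 + 34 + 13 + 5 = 141.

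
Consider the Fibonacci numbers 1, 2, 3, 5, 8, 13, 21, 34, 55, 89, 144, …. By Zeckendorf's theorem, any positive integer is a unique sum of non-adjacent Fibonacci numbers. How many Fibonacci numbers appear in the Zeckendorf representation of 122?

Greedy algorithm:
122: greatest Fibonacci not exceeding it is 89, leaving 33
33: greatest Fibonacci not exceeding it is 21, leaving 12
12: greatest Fibonacci not exceeding it is 8, leaving 4
4: greatest Fibonacci not exceeding it is 3, leaving 1
1: greatest Fibonacci not exceeding it is 1, leaving 0
122 = 89 + 21 + 8 + 3 + 1, which has 5 terms.

5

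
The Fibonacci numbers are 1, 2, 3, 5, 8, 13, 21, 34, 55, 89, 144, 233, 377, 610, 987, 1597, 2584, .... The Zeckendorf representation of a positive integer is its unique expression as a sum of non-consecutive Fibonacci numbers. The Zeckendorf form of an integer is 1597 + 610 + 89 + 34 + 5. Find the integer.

2335

1597 + 610 + 89 + 34 + 5 = 2335.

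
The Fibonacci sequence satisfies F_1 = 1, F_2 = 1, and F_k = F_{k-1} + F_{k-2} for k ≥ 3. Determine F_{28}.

Iterating the recurrence up to F_{20} = 6765 and F_{19} = 4181:
F_{21} = F_{20} + F_{19} = 6765 + 4181 = 10946
F_{22} = F_{21} + F_{20} = 10946 + 6765 = 17711
F_{23} = F_{22} + F_{21} = 17711 + 10946 = 28657
F_{24} = F_{23} + F_{22} = 28657 + 17711 = 46368
F_{25} = F_{24} + F_{23} = 46368 + 28657 = 75025
F_{26} = F_{25} + F_{24} = 75025 + 46368 = 121393
F_{27} = F_{26} + F_{25} = 121393 + 75025 = 196418
F_{28} = F_{27} + F_{26} = 196418 + 121393 = 317811

317811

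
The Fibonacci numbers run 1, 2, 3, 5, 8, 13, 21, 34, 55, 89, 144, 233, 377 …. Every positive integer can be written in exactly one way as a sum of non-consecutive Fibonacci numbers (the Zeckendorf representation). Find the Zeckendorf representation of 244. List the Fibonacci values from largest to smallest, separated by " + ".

233 + 8 + 3

Repeatedly subtract the largest Fibonacci number that fits:
244: greatest Fibonacci not exceeding it is 233, leaving 11
11: greatest Fibonacci not exceeding it is 8, leaving 3
3: greatest Fibonacci not exceeding it is 3, leaving 0
So 244 = 233 + 8 + 3, with no two terms consecutive in the sequence.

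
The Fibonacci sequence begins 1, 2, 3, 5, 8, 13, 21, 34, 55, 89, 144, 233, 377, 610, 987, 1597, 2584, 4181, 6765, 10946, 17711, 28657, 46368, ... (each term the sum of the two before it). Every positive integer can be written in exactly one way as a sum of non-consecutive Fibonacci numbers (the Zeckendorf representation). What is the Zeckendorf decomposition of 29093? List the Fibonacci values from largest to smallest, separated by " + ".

take 28657 (≤ 29093); 29093 − 28657 = 436
take 377 (≤ 436); 436 − 377 = 59
take 55 (≤ 59); 59 − 55 = 4
take 3 (≤ 4); 4 − 3 = 1
take 1 (≤ 1); 1 − 1 = 0
So 29093 = 28657 + 377 + 55 + 3 + 1, with no two terms consecutive in the sequence.

28657 + 377 + 55 + 3 + 1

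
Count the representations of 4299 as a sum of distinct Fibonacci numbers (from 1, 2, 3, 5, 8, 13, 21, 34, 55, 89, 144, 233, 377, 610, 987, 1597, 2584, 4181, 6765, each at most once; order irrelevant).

45

Each representation comes from the Zeckendorf form by replacing some F_k with F_{k−1} + F_{k−2} where possible.
4299 = 4181+89+21+8 = 4181+89+21+5+3 = 4181+55+34+21+8 = … (42 more), for 45 in all.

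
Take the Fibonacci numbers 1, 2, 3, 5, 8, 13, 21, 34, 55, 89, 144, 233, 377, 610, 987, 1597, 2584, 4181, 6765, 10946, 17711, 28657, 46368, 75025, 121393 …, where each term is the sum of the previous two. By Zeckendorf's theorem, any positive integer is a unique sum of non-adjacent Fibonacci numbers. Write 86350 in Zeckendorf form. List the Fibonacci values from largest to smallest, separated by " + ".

take 75025 (≤ 86350); 86350 − 75025 = 11325
take 10946 (≤ 11325); 11325 − 10946 = 379
take 377 (≤ 379); 379 − 377 = 2
take 2 (≤ 2); 2 − 2 = 0
So 86350 = 75025 + 10946 + 377 + 2, with no two terms consecutive in the sequence.

75025 + 10946 + 377 + 2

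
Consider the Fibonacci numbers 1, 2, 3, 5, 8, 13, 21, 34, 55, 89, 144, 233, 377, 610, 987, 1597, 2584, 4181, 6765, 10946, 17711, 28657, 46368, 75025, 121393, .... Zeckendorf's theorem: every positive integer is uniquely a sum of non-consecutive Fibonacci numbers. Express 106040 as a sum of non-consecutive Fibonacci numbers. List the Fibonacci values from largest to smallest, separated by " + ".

75025 + 28657 + 1597 + 610 + 144 + 5 + 2

Greedily peel off the largest Fibonacci term at each step:
subtract 75025 from 106040: 31015 remains
subtract 28657 from 31015: 2358 remains
subtract 1597 from 2358: 761 remains
subtract 610 from 761: 151 remains
subtract 144 from 151: 7 remains
subtract 5 from 7: 2 remains
subtract 2 from 2: 0 remains
So 106040 = 75025 + 28657 + 1597 + 610 + 144 + 5 + 2, with no two terms consecutive in the sequence.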